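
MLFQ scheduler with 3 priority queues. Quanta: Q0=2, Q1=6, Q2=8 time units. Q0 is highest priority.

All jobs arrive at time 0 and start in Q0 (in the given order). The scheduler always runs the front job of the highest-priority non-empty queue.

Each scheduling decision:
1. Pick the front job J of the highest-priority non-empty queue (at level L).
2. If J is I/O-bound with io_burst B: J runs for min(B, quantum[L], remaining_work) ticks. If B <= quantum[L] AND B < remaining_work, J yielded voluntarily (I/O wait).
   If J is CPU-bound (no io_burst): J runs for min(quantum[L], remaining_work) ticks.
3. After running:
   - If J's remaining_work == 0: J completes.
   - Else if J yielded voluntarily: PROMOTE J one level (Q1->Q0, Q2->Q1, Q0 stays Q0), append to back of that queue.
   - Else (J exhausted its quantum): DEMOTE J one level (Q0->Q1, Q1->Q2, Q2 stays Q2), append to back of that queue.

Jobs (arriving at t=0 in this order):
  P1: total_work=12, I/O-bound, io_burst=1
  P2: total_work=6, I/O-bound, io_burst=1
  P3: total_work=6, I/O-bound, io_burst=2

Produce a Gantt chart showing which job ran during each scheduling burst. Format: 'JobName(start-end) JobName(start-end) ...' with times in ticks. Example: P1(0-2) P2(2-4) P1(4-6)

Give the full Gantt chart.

Answer: P1(0-1) P2(1-2) P3(2-4) P1(4-5) P2(5-6) P3(6-8) P1(8-9) P2(9-10) P3(10-12) P1(12-13) P2(13-14) P1(14-15) P2(15-16) P1(16-17) P2(17-18) P1(18-19) P1(19-20) P1(20-21) P1(21-22) P1(22-23) P1(23-24)

Derivation:
t=0-1: P1@Q0 runs 1, rem=11, I/O yield, promote→Q0. Q0=[P2,P3,P1] Q1=[] Q2=[]
t=1-2: P2@Q0 runs 1, rem=5, I/O yield, promote→Q0. Q0=[P3,P1,P2] Q1=[] Q2=[]
t=2-4: P3@Q0 runs 2, rem=4, I/O yield, promote→Q0. Q0=[P1,P2,P3] Q1=[] Q2=[]
t=4-5: P1@Q0 runs 1, rem=10, I/O yield, promote→Q0. Q0=[P2,P3,P1] Q1=[] Q2=[]
t=5-6: P2@Q0 runs 1, rem=4, I/O yield, promote→Q0. Q0=[P3,P1,P2] Q1=[] Q2=[]
t=6-8: P3@Q0 runs 2, rem=2, I/O yield, promote→Q0. Q0=[P1,P2,P3] Q1=[] Q2=[]
t=8-9: P1@Q0 runs 1, rem=9, I/O yield, promote→Q0. Q0=[P2,P3,P1] Q1=[] Q2=[]
t=9-10: P2@Q0 runs 1, rem=3, I/O yield, promote→Q0. Q0=[P3,P1,P2] Q1=[] Q2=[]
t=10-12: P3@Q0 runs 2, rem=0, completes. Q0=[P1,P2] Q1=[] Q2=[]
t=12-13: P1@Q0 runs 1, rem=8, I/O yield, promote→Q0. Q0=[P2,P1] Q1=[] Q2=[]
t=13-14: P2@Q0 runs 1, rem=2, I/O yield, promote→Q0. Q0=[P1,P2] Q1=[] Q2=[]
t=14-15: P1@Q0 runs 1, rem=7, I/O yield, promote→Q0. Q0=[P2,P1] Q1=[] Q2=[]
t=15-16: P2@Q0 runs 1, rem=1, I/O yield, promote→Q0. Q0=[P1,P2] Q1=[] Q2=[]
t=16-17: P1@Q0 runs 1, rem=6, I/O yield, promote→Q0. Q0=[P2,P1] Q1=[] Q2=[]
t=17-18: P2@Q0 runs 1, rem=0, completes. Q0=[P1] Q1=[] Q2=[]
t=18-19: P1@Q0 runs 1, rem=5, I/O yield, promote→Q0. Q0=[P1] Q1=[] Q2=[]
t=19-20: P1@Q0 runs 1, rem=4, I/O yield, promote→Q0. Q0=[P1] Q1=[] Q2=[]
t=20-21: P1@Q0 runs 1, rem=3, I/O yield, promote→Q0. Q0=[P1] Q1=[] Q2=[]
t=21-22: P1@Q0 runs 1, rem=2, I/O yield, promote→Q0. Q0=[P1] Q1=[] Q2=[]
t=22-23: P1@Q0 runs 1, rem=1, I/O yield, promote→Q0. Q0=[P1] Q1=[] Q2=[]
t=23-24: P1@Q0 runs 1, rem=0, completes. Q0=[] Q1=[] Q2=[]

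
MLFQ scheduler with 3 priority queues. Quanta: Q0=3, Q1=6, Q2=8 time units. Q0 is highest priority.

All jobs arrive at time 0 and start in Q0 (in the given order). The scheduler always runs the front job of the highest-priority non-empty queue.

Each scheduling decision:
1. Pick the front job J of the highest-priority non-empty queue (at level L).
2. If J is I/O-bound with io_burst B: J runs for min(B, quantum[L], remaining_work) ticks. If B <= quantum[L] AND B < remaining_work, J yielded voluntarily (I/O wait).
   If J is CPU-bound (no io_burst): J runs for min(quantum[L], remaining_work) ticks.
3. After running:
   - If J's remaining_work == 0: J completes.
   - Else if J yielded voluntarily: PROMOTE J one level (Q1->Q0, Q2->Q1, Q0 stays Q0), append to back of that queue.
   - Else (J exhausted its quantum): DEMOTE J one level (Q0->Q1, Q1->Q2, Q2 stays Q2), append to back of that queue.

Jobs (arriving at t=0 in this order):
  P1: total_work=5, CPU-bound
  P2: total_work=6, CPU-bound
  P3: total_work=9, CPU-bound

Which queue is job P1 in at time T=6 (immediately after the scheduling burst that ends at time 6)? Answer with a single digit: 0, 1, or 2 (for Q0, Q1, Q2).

t=0-3: P1@Q0 runs 3, rem=2, quantum used, demote→Q1. Q0=[P2,P3] Q1=[P1] Q2=[]
t=3-6: P2@Q0 runs 3, rem=3, quantum used, demote→Q1. Q0=[P3] Q1=[P1,P2] Q2=[]
t=6-9: P3@Q0 runs 3, rem=6, quantum used, demote→Q1. Q0=[] Q1=[P1,P2,P3] Q2=[]
t=9-11: P1@Q1 runs 2, rem=0, completes. Q0=[] Q1=[P2,P3] Q2=[]
t=11-14: P2@Q1 runs 3, rem=0, completes. Q0=[] Q1=[P3] Q2=[]
t=14-20: P3@Q1 runs 6, rem=0, completes. Q0=[] Q1=[] Q2=[]

Answer: 1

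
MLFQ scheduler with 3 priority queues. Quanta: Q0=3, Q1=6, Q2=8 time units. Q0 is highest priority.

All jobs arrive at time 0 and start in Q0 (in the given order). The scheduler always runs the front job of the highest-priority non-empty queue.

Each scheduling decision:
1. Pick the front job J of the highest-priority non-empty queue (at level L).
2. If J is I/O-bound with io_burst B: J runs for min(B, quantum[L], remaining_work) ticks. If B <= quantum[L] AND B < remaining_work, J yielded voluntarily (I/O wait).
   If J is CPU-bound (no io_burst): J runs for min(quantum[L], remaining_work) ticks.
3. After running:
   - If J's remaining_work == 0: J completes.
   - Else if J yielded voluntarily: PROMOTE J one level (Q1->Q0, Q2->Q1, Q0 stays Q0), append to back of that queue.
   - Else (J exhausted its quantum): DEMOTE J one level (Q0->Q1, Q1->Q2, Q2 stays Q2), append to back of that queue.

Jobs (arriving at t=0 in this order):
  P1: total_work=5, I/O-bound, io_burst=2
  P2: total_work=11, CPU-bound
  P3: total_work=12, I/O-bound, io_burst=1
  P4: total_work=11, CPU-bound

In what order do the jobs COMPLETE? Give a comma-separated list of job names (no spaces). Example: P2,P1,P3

t=0-2: P1@Q0 runs 2, rem=3, I/O yield, promote→Q0. Q0=[P2,P3,P4,P1] Q1=[] Q2=[]
t=2-5: P2@Q0 runs 3, rem=8, quantum used, demote→Q1. Q0=[P3,P4,P1] Q1=[P2] Q2=[]
t=5-6: P3@Q0 runs 1, rem=11, I/O yield, promote→Q0. Q0=[P4,P1,P3] Q1=[P2] Q2=[]
t=6-9: P4@Q0 runs 3, rem=8, quantum used, demote→Q1. Q0=[P1,P3] Q1=[P2,P4] Q2=[]
t=9-11: P1@Q0 runs 2, rem=1, I/O yield, promote→Q0. Q0=[P3,P1] Q1=[P2,P4] Q2=[]
t=11-12: P3@Q0 runs 1, rem=10, I/O yield, promote→Q0. Q0=[P1,P3] Q1=[P2,P4] Q2=[]
t=12-13: P1@Q0 runs 1, rem=0, completes. Q0=[P3] Q1=[P2,P4] Q2=[]
t=13-14: P3@Q0 runs 1, rem=9, I/O yield, promote→Q0. Q0=[P3] Q1=[P2,P4] Q2=[]
t=14-15: P3@Q0 runs 1, rem=8, I/O yield, promote→Q0. Q0=[P3] Q1=[P2,P4] Q2=[]
t=15-16: P3@Q0 runs 1, rem=7, I/O yield, promote→Q0. Q0=[P3] Q1=[P2,P4] Q2=[]
t=16-17: P3@Q0 runs 1, rem=6, I/O yield, promote→Q0. Q0=[P3] Q1=[P2,P4] Q2=[]
t=17-18: P3@Q0 runs 1, rem=5, I/O yield, promote→Q0. Q0=[P3] Q1=[P2,P4] Q2=[]
t=18-19: P3@Q0 runs 1, rem=4, I/O yield, promote→Q0. Q0=[P3] Q1=[P2,P4] Q2=[]
t=19-20: P3@Q0 runs 1, rem=3, I/O yield, promote→Q0. Q0=[P3] Q1=[P2,P4] Q2=[]
t=20-21: P3@Q0 runs 1, rem=2, I/O yield, promote→Q0. Q0=[P3] Q1=[P2,P4] Q2=[]
t=21-22: P3@Q0 runs 1, rem=1, I/O yield, promote→Q0. Q0=[P3] Q1=[P2,P4] Q2=[]
t=22-23: P3@Q0 runs 1, rem=0, completes. Q0=[] Q1=[P2,P4] Q2=[]
t=23-29: P2@Q1 runs 6, rem=2, quantum used, demote→Q2. Q0=[] Q1=[P4] Q2=[P2]
t=29-35: P4@Q1 runs 6, rem=2, quantum used, demote→Q2. Q0=[] Q1=[] Q2=[P2,P4]
t=35-37: P2@Q2 runs 2, rem=0, completes. Q0=[] Q1=[] Q2=[P4]
t=37-39: P4@Q2 runs 2, rem=0, completes. Q0=[] Q1=[] Q2=[]

Answer: P1,P3,P2,P4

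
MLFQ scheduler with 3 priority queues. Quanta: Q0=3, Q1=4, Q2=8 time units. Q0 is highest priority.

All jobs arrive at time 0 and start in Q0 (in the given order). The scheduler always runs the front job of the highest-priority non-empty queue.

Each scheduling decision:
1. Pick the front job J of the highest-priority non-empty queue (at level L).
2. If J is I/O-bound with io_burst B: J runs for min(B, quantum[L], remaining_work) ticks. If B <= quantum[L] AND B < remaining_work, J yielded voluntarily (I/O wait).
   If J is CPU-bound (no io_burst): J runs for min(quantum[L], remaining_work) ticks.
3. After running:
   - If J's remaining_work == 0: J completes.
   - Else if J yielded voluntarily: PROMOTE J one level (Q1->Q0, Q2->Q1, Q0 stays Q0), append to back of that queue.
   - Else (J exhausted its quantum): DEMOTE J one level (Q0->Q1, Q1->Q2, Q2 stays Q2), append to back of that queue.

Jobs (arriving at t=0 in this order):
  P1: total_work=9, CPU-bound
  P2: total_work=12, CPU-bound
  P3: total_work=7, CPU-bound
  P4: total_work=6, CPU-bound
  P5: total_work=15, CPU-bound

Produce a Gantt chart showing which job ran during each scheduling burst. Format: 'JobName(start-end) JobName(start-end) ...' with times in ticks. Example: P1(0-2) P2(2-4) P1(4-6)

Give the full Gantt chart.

t=0-3: P1@Q0 runs 3, rem=6, quantum used, demote→Q1. Q0=[P2,P3,P4,P5] Q1=[P1] Q2=[]
t=3-6: P2@Q0 runs 3, rem=9, quantum used, demote→Q1. Q0=[P3,P4,P5] Q1=[P1,P2] Q2=[]
t=6-9: P3@Q0 runs 3, rem=4, quantum used, demote→Q1. Q0=[P4,P5] Q1=[P1,P2,P3] Q2=[]
t=9-12: P4@Q0 runs 3, rem=3, quantum used, demote→Q1. Q0=[P5] Q1=[P1,P2,P3,P4] Q2=[]
t=12-15: P5@Q0 runs 3, rem=12, quantum used, demote→Q1. Q0=[] Q1=[P1,P2,P3,P4,P5] Q2=[]
t=15-19: P1@Q1 runs 4, rem=2, quantum used, demote→Q2. Q0=[] Q1=[P2,P3,P4,P5] Q2=[P1]
t=19-23: P2@Q1 runs 4, rem=5, quantum used, demote→Q2. Q0=[] Q1=[P3,P4,P5] Q2=[P1,P2]
t=23-27: P3@Q1 runs 4, rem=0, completes. Q0=[] Q1=[P4,P5] Q2=[P1,P2]
t=27-30: P4@Q1 runs 3, rem=0, completes. Q0=[] Q1=[P5] Q2=[P1,P2]
t=30-34: P5@Q1 runs 4, rem=8, quantum used, demote→Q2. Q0=[] Q1=[] Q2=[P1,P2,P5]
t=34-36: P1@Q2 runs 2, rem=0, completes. Q0=[] Q1=[] Q2=[P2,P5]
t=36-41: P2@Q2 runs 5, rem=0, completes. Q0=[] Q1=[] Q2=[P5]
t=41-49: P5@Q2 runs 8, rem=0, completes. Q0=[] Q1=[] Q2=[]

Answer: P1(0-3) P2(3-6) P3(6-9) P4(9-12) P5(12-15) P1(15-19) P2(19-23) P3(23-27) P4(27-30) P5(30-34) P1(34-36) P2(36-41) P5(41-49)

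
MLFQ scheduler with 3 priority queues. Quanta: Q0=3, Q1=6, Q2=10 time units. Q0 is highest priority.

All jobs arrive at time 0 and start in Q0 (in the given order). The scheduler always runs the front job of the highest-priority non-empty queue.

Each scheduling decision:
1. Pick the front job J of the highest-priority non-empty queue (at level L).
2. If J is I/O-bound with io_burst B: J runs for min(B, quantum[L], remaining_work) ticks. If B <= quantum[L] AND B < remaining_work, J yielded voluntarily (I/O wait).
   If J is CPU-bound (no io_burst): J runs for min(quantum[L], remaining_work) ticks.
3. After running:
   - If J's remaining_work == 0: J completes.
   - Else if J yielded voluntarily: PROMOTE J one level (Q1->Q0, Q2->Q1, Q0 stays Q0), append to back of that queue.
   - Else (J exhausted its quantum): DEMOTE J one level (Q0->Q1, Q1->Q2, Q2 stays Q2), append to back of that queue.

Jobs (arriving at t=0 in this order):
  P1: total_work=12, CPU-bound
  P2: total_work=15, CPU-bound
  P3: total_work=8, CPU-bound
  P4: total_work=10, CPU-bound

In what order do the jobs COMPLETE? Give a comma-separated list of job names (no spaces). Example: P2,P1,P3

t=0-3: P1@Q0 runs 3, rem=9, quantum used, demote→Q1. Q0=[P2,P3,P4] Q1=[P1] Q2=[]
t=3-6: P2@Q0 runs 3, rem=12, quantum used, demote→Q1. Q0=[P3,P4] Q1=[P1,P2] Q2=[]
t=6-9: P3@Q0 runs 3, rem=5, quantum used, demote→Q1. Q0=[P4] Q1=[P1,P2,P3] Q2=[]
t=9-12: P4@Q0 runs 3, rem=7, quantum used, demote→Q1. Q0=[] Q1=[P1,P2,P3,P4] Q2=[]
t=12-18: P1@Q1 runs 6, rem=3, quantum used, demote→Q2. Q0=[] Q1=[P2,P3,P4] Q2=[P1]
t=18-24: P2@Q1 runs 6, rem=6, quantum used, demote→Q2. Q0=[] Q1=[P3,P4] Q2=[P1,P2]
t=24-29: P3@Q1 runs 5, rem=0, completes. Q0=[] Q1=[P4] Q2=[P1,P2]
t=29-35: P4@Q1 runs 6, rem=1, quantum used, demote→Q2. Q0=[] Q1=[] Q2=[P1,P2,P4]
t=35-38: P1@Q2 runs 3, rem=0, completes. Q0=[] Q1=[] Q2=[P2,P4]
t=38-44: P2@Q2 runs 6, rem=0, completes. Q0=[] Q1=[] Q2=[P4]
t=44-45: P4@Q2 runs 1, rem=0, completes. Q0=[] Q1=[] Q2=[]

Answer: P3,P1,P2,P4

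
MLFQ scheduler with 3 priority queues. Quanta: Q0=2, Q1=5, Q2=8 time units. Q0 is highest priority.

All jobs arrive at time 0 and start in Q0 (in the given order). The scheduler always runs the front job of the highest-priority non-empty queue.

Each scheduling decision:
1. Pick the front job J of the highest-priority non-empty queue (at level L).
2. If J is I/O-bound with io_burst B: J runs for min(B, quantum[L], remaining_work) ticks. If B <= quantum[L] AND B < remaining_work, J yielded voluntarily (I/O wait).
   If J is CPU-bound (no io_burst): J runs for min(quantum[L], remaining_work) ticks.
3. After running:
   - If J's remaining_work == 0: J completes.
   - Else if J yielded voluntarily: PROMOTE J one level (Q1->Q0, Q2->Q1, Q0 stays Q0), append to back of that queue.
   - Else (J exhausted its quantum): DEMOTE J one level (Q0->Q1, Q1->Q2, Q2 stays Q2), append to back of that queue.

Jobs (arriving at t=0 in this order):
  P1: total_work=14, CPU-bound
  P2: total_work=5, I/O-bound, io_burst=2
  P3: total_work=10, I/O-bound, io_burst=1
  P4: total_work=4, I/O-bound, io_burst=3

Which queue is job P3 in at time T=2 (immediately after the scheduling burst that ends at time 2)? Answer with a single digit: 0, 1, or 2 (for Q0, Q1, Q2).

t=0-2: P1@Q0 runs 2, rem=12, quantum used, demote→Q1. Q0=[P2,P3,P4] Q1=[P1] Q2=[]
t=2-4: P2@Q0 runs 2, rem=3, I/O yield, promote→Q0. Q0=[P3,P4,P2] Q1=[P1] Q2=[]
t=4-5: P3@Q0 runs 1, rem=9, I/O yield, promote→Q0. Q0=[P4,P2,P3] Q1=[P1] Q2=[]
t=5-7: P4@Q0 runs 2, rem=2, quantum used, demote→Q1. Q0=[P2,P3] Q1=[P1,P4] Q2=[]
t=7-9: P2@Q0 runs 2, rem=1, I/O yield, promote→Q0. Q0=[P3,P2] Q1=[P1,P4] Q2=[]
t=9-10: P3@Q0 runs 1, rem=8, I/O yield, promote→Q0. Q0=[P2,P3] Q1=[P1,P4] Q2=[]
t=10-11: P2@Q0 runs 1, rem=0, completes. Q0=[P3] Q1=[P1,P4] Q2=[]
t=11-12: P3@Q0 runs 1, rem=7, I/O yield, promote→Q0. Q0=[P3] Q1=[P1,P4] Q2=[]
t=12-13: P3@Q0 runs 1, rem=6, I/O yield, promote→Q0. Q0=[P3] Q1=[P1,P4] Q2=[]
t=13-14: P3@Q0 runs 1, rem=5, I/O yield, promote→Q0. Q0=[P3] Q1=[P1,P4] Q2=[]
t=14-15: P3@Q0 runs 1, rem=4, I/O yield, promote→Q0. Q0=[P3] Q1=[P1,P4] Q2=[]
t=15-16: P3@Q0 runs 1, rem=3, I/O yield, promote→Q0. Q0=[P3] Q1=[P1,P4] Q2=[]
t=16-17: P3@Q0 runs 1, rem=2, I/O yield, promote→Q0. Q0=[P3] Q1=[P1,P4] Q2=[]
t=17-18: P3@Q0 runs 1, rem=1, I/O yield, promote→Q0. Q0=[P3] Q1=[P1,P4] Q2=[]
t=18-19: P3@Q0 runs 1, rem=0, completes. Q0=[] Q1=[P1,P4] Q2=[]
t=19-24: P1@Q1 runs 5, rem=7, quantum used, demote→Q2. Q0=[] Q1=[P4] Q2=[P1]
t=24-26: P4@Q1 runs 2, rem=0, completes. Q0=[] Q1=[] Q2=[P1]
t=26-33: P1@Q2 runs 7, rem=0, completes. Q0=[] Q1=[] Q2=[]

Answer: 0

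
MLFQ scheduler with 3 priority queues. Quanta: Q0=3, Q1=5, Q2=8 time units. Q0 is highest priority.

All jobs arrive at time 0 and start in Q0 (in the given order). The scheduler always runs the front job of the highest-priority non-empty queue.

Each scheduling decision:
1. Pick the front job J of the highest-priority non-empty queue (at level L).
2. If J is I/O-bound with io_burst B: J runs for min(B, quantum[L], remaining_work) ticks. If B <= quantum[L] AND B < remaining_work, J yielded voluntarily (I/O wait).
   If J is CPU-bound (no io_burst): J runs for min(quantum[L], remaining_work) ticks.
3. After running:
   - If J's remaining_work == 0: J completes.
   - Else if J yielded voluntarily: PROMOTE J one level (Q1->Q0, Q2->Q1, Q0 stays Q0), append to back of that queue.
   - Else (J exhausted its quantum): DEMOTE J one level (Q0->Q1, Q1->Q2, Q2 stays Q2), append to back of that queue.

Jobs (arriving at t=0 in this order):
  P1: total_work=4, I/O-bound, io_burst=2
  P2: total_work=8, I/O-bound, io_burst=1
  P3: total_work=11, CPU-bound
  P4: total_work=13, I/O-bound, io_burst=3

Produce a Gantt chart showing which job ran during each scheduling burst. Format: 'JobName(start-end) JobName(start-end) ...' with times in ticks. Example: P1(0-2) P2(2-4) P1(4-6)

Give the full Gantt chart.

t=0-2: P1@Q0 runs 2, rem=2, I/O yield, promote→Q0. Q0=[P2,P3,P4,P1] Q1=[] Q2=[]
t=2-3: P2@Q0 runs 1, rem=7, I/O yield, promote→Q0. Q0=[P3,P4,P1,P2] Q1=[] Q2=[]
t=3-6: P3@Q0 runs 3, rem=8, quantum used, demote→Q1. Q0=[P4,P1,P2] Q1=[P3] Q2=[]
t=6-9: P4@Q0 runs 3, rem=10, I/O yield, promote→Q0. Q0=[P1,P2,P4] Q1=[P3] Q2=[]
t=9-11: P1@Q0 runs 2, rem=0, completes. Q0=[P2,P4] Q1=[P3] Q2=[]
t=11-12: P2@Q0 runs 1, rem=6, I/O yield, promote→Q0. Q0=[P4,P2] Q1=[P3] Q2=[]
t=12-15: P4@Q0 runs 3, rem=7, I/O yield, promote→Q0. Q0=[P2,P4] Q1=[P3] Q2=[]
t=15-16: P2@Q0 runs 1, rem=5, I/O yield, promote→Q0. Q0=[P4,P2] Q1=[P3] Q2=[]
t=16-19: P4@Q0 runs 3, rem=4, I/O yield, promote→Q0. Q0=[P2,P4] Q1=[P3] Q2=[]
t=19-20: P2@Q0 runs 1, rem=4, I/O yield, promote→Q0. Q0=[P4,P2] Q1=[P3] Q2=[]
t=20-23: P4@Q0 runs 3, rem=1, I/O yield, promote→Q0. Q0=[P2,P4] Q1=[P3] Q2=[]
t=23-24: P2@Q0 runs 1, rem=3, I/O yield, promote→Q0. Q0=[P4,P2] Q1=[P3] Q2=[]
t=24-25: P4@Q0 runs 1, rem=0, completes. Q0=[P2] Q1=[P3] Q2=[]
t=25-26: P2@Q0 runs 1, rem=2, I/O yield, promote→Q0. Q0=[P2] Q1=[P3] Q2=[]
t=26-27: P2@Q0 runs 1, rem=1, I/O yield, promote→Q0. Q0=[P2] Q1=[P3] Q2=[]
t=27-28: P2@Q0 runs 1, rem=0, completes. Q0=[] Q1=[P3] Q2=[]
t=28-33: P3@Q1 runs 5, rem=3, quantum used, demote→Q2. Q0=[] Q1=[] Q2=[P3]
t=33-36: P3@Q2 runs 3, rem=0, completes. Q0=[] Q1=[] Q2=[]

Answer: P1(0-2) P2(2-3) P3(3-6) P4(6-9) P1(9-11) P2(11-12) P4(12-15) P2(15-16) P4(16-19) P2(19-20) P4(20-23) P2(23-24) P4(24-25) P2(25-26) P2(26-27) P2(27-28) P3(28-33) P3(33-36)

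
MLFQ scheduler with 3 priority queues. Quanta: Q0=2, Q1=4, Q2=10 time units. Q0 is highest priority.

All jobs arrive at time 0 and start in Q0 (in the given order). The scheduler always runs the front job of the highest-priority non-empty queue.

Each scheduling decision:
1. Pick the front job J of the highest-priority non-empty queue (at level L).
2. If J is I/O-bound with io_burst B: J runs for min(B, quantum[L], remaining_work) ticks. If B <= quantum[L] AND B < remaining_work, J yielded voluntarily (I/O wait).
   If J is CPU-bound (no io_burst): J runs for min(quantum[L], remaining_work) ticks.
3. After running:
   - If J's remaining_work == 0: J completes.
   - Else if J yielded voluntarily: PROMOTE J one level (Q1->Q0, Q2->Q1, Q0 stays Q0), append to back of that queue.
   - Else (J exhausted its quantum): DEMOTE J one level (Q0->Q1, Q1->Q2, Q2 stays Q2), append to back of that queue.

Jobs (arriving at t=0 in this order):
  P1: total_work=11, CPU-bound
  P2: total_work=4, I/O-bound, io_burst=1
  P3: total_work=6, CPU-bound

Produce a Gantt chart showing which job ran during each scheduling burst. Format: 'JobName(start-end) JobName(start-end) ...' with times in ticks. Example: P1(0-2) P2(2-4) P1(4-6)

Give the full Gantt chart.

t=0-2: P1@Q0 runs 2, rem=9, quantum used, demote→Q1. Q0=[P2,P3] Q1=[P1] Q2=[]
t=2-3: P2@Q0 runs 1, rem=3, I/O yield, promote→Q0. Q0=[P3,P2] Q1=[P1] Q2=[]
t=3-5: P3@Q0 runs 2, rem=4, quantum used, demote→Q1. Q0=[P2] Q1=[P1,P3] Q2=[]
t=5-6: P2@Q0 runs 1, rem=2, I/O yield, promote→Q0. Q0=[P2] Q1=[P1,P3] Q2=[]
t=6-7: P2@Q0 runs 1, rem=1, I/O yield, promote→Q0. Q0=[P2] Q1=[P1,P3] Q2=[]
t=7-8: P2@Q0 runs 1, rem=0, completes. Q0=[] Q1=[P1,P3] Q2=[]
t=8-12: P1@Q1 runs 4, rem=5, quantum used, demote→Q2. Q0=[] Q1=[P3] Q2=[P1]
t=12-16: P3@Q1 runs 4, rem=0, completes. Q0=[] Q1=[] Q2=[P1]
t=16-21: P1@Q2 runs 5, rem=0, completes. Q0=[] Q1=[] Q2=[]

Answer: P1(0-2) P2(2-3) P3(3-5) P2(5-6) P2(6-7) P2(7-8) P1(8-12) P3(12-16) P1(16-21)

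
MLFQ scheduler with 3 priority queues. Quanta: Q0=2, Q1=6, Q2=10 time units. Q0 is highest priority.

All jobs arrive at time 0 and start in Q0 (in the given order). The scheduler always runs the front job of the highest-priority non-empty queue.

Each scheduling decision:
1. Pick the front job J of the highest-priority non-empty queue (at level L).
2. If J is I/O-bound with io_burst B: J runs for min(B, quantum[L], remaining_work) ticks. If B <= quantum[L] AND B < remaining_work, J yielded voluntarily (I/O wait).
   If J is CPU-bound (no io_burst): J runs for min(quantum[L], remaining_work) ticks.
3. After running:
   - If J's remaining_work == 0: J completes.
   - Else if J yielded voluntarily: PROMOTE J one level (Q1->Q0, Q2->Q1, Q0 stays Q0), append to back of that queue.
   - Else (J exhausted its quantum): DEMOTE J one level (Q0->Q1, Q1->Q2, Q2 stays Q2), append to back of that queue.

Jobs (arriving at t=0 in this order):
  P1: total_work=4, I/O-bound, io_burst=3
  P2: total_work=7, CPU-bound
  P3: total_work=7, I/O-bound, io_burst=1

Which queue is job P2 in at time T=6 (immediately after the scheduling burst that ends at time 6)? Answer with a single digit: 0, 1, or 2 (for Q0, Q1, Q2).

Answer: 1

Derivation:
t=0-2: P1@Q0 runs 2, rem=2, quantum used, demote→Q1. Q0=[P2,P3] Q1=[P1] Q2=[]
t=2-4: P2@Q0 runs 2, rem=5, quantum used, demote→Q1. Q0=[P3] Q1=[P1,P2] Q2=[]
t=4-5: P3@Q0 runs 1, rem=6, I/O yield, promote→Q0. Q0=[P3] Q1=[P1,P2] Q2=[]
t=5-6: P3@Q0 runs 1, rem=5, I/O yield, promote→Q0. Q0=[P3] Q1=[P1,P2] Q2=[]
t=6-7: P3@Q0 runs 1, rem=4, I/O yield, promote→Q0. Q0=[P3] Q1=[P1,P2] Q2=[]
t=7-8: P3@Q0 runs 1, rem=3, I/O yield, promote→Q0. Q0=[P3] Q1=[P1,P2] Q2=[]
t=8-9: P3@Q0 runs 1, rem=2, I/O yield, promote→Q0. Q0=[P3] Q1=[P1,P2] Q2=[]
t=9-10: P3@Q0 runs 1, rem=1, I/O yield, promote→Q0. Q0=[P3] Q1=[P1,P2] Q2=[]
t=10-11: P3@Q0 runs 1, rem=0, completes. Q0=[] Q1=[P1,P2] Q2=[]
t=11-13: P1@Q1 runs 2, rem=0, completes. Q0=[] Q1=[P2] Q2=[]
t=13-18: P2@Q1 runs 5, rem=0, completes. Q0=[] Q1=[] Q2=[]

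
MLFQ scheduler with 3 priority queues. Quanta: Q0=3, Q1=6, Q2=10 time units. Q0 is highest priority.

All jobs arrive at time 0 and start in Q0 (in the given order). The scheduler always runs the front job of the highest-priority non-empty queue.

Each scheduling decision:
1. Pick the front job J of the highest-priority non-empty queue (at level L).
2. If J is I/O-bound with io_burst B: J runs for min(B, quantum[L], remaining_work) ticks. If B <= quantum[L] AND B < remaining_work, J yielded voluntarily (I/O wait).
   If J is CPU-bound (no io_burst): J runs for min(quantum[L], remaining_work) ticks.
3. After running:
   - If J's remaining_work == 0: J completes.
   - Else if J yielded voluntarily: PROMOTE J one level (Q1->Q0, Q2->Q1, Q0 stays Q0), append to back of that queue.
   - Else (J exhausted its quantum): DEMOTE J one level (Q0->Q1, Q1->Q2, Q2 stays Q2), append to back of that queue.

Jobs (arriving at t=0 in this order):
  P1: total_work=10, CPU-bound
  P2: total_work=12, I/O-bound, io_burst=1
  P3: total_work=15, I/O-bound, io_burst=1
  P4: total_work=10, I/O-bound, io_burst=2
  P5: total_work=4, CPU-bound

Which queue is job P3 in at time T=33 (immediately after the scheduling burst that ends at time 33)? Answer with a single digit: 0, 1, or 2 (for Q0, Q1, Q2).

Answer: 0

Derivation:
t=0-3: P1@Q0 runs 3, rem=7, quantum used, demote→Q1. Q0=[P2,P3,P4,P5] Q1=[P1] Q2=[]
t=3-4: P2@Q0 runs 1, rem=11, I/O yield, promote→Q0. Q0=[P3,P4,P5,P2] Q1=[P1] Q2=[]
t=4-5: P3@Q0 runs 1, rem=14, I/O yield, promote→Q0. Q0=[P4,P5,P2,P3] Q1=[P1] Q2=[]
t=5-7: P4@Q0 runs 2, rem=8, I/O yield, promote→Q0. Q0=[P5,P2,P3,P4] Q1=[P1] Q2=[]
t=7-10: P5@Q0 runs 3, rem=1, quantum used, demote→Q1. Q0=[P2,P3,P4] Q1=[P1,P5] Q2=[]
t=10-11: P2@Q0 runs 1, rem=10, I/O yield, promote→Q0. Q0=[P3,P4,P2] Q1=[P1,P5] Q2=[]
t=11-12: P3@Q0 runs 1, rem=13, I/O yield, promote→Q0. Q0=[P4,P2,P3] Q1=[P1,P5] Q2=[]
t=12-14: P4@Q0 runs 2, rem=6, I/O yield, promote→Q0. Q0=[P2,P3,P4] Q1=[P1,P5] Q2=[]
t=14-15: P2@Q0 runs 1, rem=9, I/O yield, promote→Q0. Q0=[P3,P4,P2] Q1=[P1,P5] Q2=[]
t=15-16: P3@Q0 runs 1, rem=12, I/O yield, promote→Q0. Q0=[P4,P2,P3] Q1=[P1,P5] Q2=[]
t=16-18: P4@Q0 runs 2, rem=4, I/O yield, promote→Q0. Q0=[P2,P3,P4] Q1=[P1,P5] Q2=[]
t=18-19: P2@Q0 runs 1, rem=8, I/O yield, promote→Q0. Q0=[P3,P4,P2] Q1=[P1,P5] Q2=[]
t=19-20: P3@Q0 runs 1, rem=11, I/O yield, promote→Q0. Q0=[P4,P2,P3] Q1=[P1,P5] Q2=[]
t=20-22: P4@Q0 runs 2, rem=2, I/O yield, promote→Q0. Q0=[P2,P3,P4] Q1=[P1,P5] Q2=[]
t=22-23: P2@Q0 runs 1, rem=7, I/O yield, promote→Q0. Q0=[P3,P4,P2] Q1=[P1,P5] Q2=[]
t=23-24: P3@Q0 runs 1, rem=10, I/O yield, promote→Q0. Q0=[P4,P2,P3] Q1=[P1,P5] Q2=[]
t=24-26: P4@Q0 runs 2, rem=0, completes. Q0=[P2,P3] Q1=[P1,P5] Q2=[]
t=26-27: P2@Q0 runs 1, rem=6, I/O yield, promote→Q0. Q0=[P3,P2] Q1=[P1,P5] Q2=[]
t=27-28: P3@Q0 runs 1, rem=9, I/O yield, promote→Q0. Q0=[P2,P3] Q1=[P1,P5] Q2=[]
t=28-29: P2@Q0 runs 1, rem=5, I/O yield, promote→Q0. Q0=[P3,P2] Q1=[P1,P5] Q2=[]
t=29-30: P3@Q0 runs 1, rem=8, I/O yield, promote→Q0. Q0=[P2,P3] Q1=[P1,P5] Q2=[]
t=30-31: P2@Q0 runs 1, rem=4, I/O yield, promote→Q0. Q0=[P3,P2] Q1=[P1,P5] Q2=[]
t=31-32: P3@Q0 runs 1, rem=7, I/O yield, promote→Q0. Q0=[P2,P3] Q1=[P1,P5] Q2=[]
t=32-33: P2@Q0 runs 1, rem=3, I/O yield, promote→Q0. Q0=[P3,P2] Q1=[P1,P5] Q2=[]
t=33-34: P3@Q0 runs 1, rem=6, I/O yield, promote→Q0. Q0=[P2,P3] Q1=[P1,P5] Q2=[]
t=34-35: P2@Q0 runs 1, rem=2, I/O yield, promote→Q0. Q0=[P3,P2] Q1=[P1,P5] Q2=[]
t=35-36: P3@Q0 runs 1, rem=5, I/O yield, promote→Q0. Q0=[P2,P3] Q1=[P1,P5] Q2=[]
t=36-37: P2@Q0 runs 1, rem=1, I/O yield, promote→Q0. Q0=[P3,P2] Q1=[P1,P5] Q2=[]
t=37-38: P3@Q0 runs 1, rem=4, I/O yield, promote→Q0. Q0=[P2,P3] Q1=[P1,P5] Q2=[]
t=38-39: P2@Q0 runs 1, rem=0, completes. Q0=[P3] Q1=[P1,P5] Q2=[]
t=39-40: P3@Q0 runs 1, rem=3, I/O yield, promote→Q0. Q0=[P3] Q1=[P1,P5] Q2=[]
t=40-41: P3@Q0 runs 1, rem=2, I/O yield, promote→Q0. Q0=[P3] Q1=[P1,P5] Q2=[]
t=41-42: P3@Q0 runs 1, rem=1, I/O yield, promote→Q0. Q0=[P3] Q1=[P1,P5] Q2=[]
t=42-43: P3@Q0 runs 1, rem=0, completes. Q0=[] Q1=[P1,P5] Q2=[]
t=43-49: P1@Q1 runs 6, rem=1, quantum used, demote→Q2. Q0=[] Q1=[P5] Q2=[P1]
t=49-50: P5@Q1 runs 1, rem=0, completes. Q0=[] Q1=[] Q2=[P1]
t=50-51: P1@Q2 runs 1, rem=0, completes. Q0=[] Q1=[] Q2=[]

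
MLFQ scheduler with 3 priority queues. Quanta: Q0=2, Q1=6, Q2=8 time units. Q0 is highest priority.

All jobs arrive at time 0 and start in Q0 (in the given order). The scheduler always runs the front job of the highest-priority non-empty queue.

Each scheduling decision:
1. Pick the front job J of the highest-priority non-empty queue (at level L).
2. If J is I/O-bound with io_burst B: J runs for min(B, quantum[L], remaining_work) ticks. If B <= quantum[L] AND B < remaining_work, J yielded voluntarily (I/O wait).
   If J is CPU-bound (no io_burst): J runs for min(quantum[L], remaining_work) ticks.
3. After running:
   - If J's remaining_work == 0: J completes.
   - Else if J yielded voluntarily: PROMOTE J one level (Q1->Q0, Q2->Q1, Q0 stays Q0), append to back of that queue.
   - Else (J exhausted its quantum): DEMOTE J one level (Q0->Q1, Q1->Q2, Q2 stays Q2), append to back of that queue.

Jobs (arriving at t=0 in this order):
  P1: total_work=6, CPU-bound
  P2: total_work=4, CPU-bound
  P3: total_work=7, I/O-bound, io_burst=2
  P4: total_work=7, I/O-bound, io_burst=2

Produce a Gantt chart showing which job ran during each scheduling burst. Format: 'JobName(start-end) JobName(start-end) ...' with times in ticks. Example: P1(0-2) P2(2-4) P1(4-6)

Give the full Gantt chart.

Answer: P1(0-2) P2(2-4) P3(4-6) P4(6-8) P3(8-10) P4(10-12) P3(12-14) P4(14-16) P3(16-17) P4(17-18) P1(18-22) P2(22-24)

Derivation:
t=0-2: P1@Q0 runs 2, rem=4, quantum used, demote→Q1. Q0=[P2,P3,P4] Q1=[P1] Q2=[]
t=2-4: P2@Q0 runs 2, rem=2, quantum used, demote→Q1. Q0=[P3,P4] Q1=[P1,P2] Q2=[]
t=4-6: P3@Q0 runs 2, rem=5, I/O yield, promote→Q0. Q0=[P4,P3] Q1=[P1,P2] Q2=[]
t=6-8: P4@Q0 runs 2, rem=5, I/O yield, promote→Q0. Q0=[P3,P4] Q1=[P1,P2] Q2=[]
t=8-10: P3@Q0 runs 2, rem=3, I/O yield, promote→Q0. Q0=[P4,P3] Q1=[P1,P2] Q2=[]
t=10-12: P4@Q0 runs 2, rem=3, I/O yield, promote→Q0. Q0=[P3,P4] Q1=[P1,P2] Q2=[]
t=12-14: P3@Q0 runs 2, rem=1, I/O yield, promote→Q0. Q0=[P4,P3] Q1=[P1,P2] Q2=[]
t=14-16: P4@Q0 runs 2, rem=1, I/O yield, promote→Q0. Q0=[P3,P4] Q1=[P1,P2] Q2=[]
t=16-17: P3@Q0 runs 1, rem=0, completes. Q0=[P4] Q1=[P1,P2] Q2=[]
t=17-18: P4@Q0 runs 1, rem=0, completes. Q0=[] Q1=[P1,P2] Q2=[]
t=18-22: P1@Q1 runs 4, rem=0, completes. Q0=[] Q1=[P2] Q2=[]
t=22-24: P2@Q1 runs 2, rem=0, completes. Q0=[] Q1=[] Q2=[]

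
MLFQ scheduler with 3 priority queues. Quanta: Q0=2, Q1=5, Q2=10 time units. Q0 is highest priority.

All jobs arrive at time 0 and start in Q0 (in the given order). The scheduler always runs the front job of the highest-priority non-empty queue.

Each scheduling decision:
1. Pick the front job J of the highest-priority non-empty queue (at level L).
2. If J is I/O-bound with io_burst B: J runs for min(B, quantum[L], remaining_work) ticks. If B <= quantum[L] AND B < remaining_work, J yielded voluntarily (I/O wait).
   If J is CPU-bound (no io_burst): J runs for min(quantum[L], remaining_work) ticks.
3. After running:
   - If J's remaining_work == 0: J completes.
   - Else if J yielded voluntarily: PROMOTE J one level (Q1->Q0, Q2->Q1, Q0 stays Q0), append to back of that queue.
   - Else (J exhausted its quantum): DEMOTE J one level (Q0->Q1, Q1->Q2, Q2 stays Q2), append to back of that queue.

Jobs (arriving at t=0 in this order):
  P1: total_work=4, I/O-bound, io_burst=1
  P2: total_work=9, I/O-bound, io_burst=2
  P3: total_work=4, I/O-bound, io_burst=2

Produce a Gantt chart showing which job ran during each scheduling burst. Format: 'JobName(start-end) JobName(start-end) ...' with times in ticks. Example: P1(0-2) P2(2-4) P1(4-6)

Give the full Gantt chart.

Answer: P1(0-1) P2(1-3) P3(3-5) P1(5-6) P2(6-8) P3(8-10) P1(10-11) P2(11-13) P1(13-14) P2(14-16) P2(16-17)

Derivation:
t=0-1: P1@Q0 runs 1, rem=3, I/O yield, promote→Q0. Q0=[P2,P3,P1] Q1=[] Q2=[]
t=1-3: P2@Q0 runs 2, rem=7, I/O yield, promote→Q0. Q0=[P3,P1,P2] Q1=[] Q2=[]
t=3-5: P3@Q0 runs 2, rem=2, I/O yield, promote→Q0. Q0=[P1,P2,P3] Q1=[] Q2=[]
t=5-6: P1@Q0 runs 1, rem=2, I/O yield, promote→Q0. Q0=[P2,P3,P1] Q1=[] Q2=[]
t=6-8: P2@Q0 runs 2, rem=5, I/O yield, promote→Q0. Q0=[P3,P1,P2] Q1=[] Q2=[]
t=8-10: P3@Q0 runs 2, rem=0, completes. Q0=[P1,P2] Q1=[] Q2=[]
t=10-11: P1@Q0 runs 1, rem=1, I/O yield, promote→Q0. Q0=[P2,P1] Q1=[] Q2=[]
t=11-13: P2@Q0 runs 2, rem=3, I/O yield, promote→Q0. Q0=[P1,P2] Q1=[] Q2=[]
t=13-14: P1@Q0 runs 1, rem=0, completes. Q0=[P2] Q1=[] Q2=[]
t=14-16: P2@Q0 runs 2, rem=1, I/O yield, promote→Q0. Q0=[P2] Q1=[] Q2=[]
t=16-17: P2@Q0 runs 1, rem=0, completes. Q0=[] Q1=[] Q2=[]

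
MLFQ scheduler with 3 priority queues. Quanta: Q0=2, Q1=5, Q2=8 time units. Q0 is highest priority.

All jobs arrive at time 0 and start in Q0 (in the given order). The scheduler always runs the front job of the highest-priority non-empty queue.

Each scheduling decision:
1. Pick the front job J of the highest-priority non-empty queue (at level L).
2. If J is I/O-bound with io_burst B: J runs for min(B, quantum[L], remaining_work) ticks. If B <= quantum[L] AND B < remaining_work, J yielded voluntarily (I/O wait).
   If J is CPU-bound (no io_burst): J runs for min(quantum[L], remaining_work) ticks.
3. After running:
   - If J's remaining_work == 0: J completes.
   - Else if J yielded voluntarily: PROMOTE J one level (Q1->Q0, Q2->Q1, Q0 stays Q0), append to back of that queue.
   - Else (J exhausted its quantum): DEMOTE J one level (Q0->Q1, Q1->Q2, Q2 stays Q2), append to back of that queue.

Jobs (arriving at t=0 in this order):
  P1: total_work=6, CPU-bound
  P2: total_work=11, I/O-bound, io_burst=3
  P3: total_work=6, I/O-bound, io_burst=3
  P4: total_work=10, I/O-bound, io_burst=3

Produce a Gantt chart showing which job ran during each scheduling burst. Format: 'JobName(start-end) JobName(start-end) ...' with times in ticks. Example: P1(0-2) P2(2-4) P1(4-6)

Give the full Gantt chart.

Answer: P1(0-2) P2(2-4) P3(4-6) P4(6-8) P1(8-12) P2(12-15) P2(15-17) P3(17-20) P3(20-21) P4(21-24) P4(24-26) P2(26-29) P2(29-30) P4(30-33)

Derivation:
t=0-2: P1@Q0 runs 2, rem=4, quantum used, demote→Q1. Q0=[P2,P3,P4] Q1=[P1] Q2=[]
t=2-4: P2@Q0 runs 2, rem=9, quantum used, demote→Q1. Q0=[P3,P4] Q1=[P1,P2] Q2=[]
t=4-6: P3@Q0 runs 2, rem=4, quantum used, demote→Q1. Q0=[P4] Q1=[P1,P2,P3] Q2=[]
t=6-8: P4@Q0 runs 2, rem=8, quantum used, demote→Q1. Q0=[] Q1=[P1,P2,P3,P4] Q2=[]
t=8-12: P1@Q1 runs 4, rem=0, completes. Q0=[] Q1=[P2,P3,P4] Q2=[]
t=12-15: P2@Q1 runs 3, rem=6, I/O yield, promote→Q0. Q0=[P2] Q1=[P3,P4] Q2=[]
t=15-17: P2@Q0 runs 2, rem=4, quantum used, demote→Q1. Q0=[] Q1=[P3,P4,P2] Q2=[]
t=17-20: P3@Q1 runs 3, rem=1, I/O yield, promote→Q0. Q0=[P3] Q1=[P4,P2] Q2=[]
t=20-21: P3@Q0 runs 1, rem=0, completes. Q0=[] Q1=[P4,P2] Q2=[]
t=21-24: P4@Q1 runs 3, rem=5, I/O yield, promote→Q0. Q0=[P4] Q1=[P2] Q2=[]
t=24-26: P4@Q0 runs 2, rem=3, quantum used, demote→Q1. Q0=[] Q1=[P2,P4] Q2=[]
t=26-29: P2@Q1 runs 3, rem=1, I/O yield, promote→Q0. Q0=[P2] Q1=[P4] Q2=[]
t=29-30: P2@Q0 runs 1, rem=0, completes. Q0=[] Q1=[P4] Q2=[]
t=30-33: P4@Q1 runs 3, rem=0, completes. Q0=[] Q1=[] Q2=[]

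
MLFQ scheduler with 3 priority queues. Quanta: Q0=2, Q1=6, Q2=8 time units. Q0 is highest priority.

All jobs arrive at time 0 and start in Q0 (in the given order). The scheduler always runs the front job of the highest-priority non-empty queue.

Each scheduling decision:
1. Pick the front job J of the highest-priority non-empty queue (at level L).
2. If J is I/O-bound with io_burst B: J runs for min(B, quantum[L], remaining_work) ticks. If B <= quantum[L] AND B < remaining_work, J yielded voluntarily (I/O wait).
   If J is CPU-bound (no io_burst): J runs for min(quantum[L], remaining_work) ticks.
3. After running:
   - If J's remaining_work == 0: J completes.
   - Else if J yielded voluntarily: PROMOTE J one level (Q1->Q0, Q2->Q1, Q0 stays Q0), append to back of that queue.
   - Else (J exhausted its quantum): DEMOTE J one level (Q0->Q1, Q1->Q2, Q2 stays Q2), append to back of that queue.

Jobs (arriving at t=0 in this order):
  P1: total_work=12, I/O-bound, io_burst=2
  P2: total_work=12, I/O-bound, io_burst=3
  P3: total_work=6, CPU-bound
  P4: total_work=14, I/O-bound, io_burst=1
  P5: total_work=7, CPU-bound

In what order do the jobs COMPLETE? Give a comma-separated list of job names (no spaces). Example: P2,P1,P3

t=0-2: P1@Q0 runs 2, rem=10, I/O yield, promote→Q0. Q0=[P2,P3,P4,P5,P1] Q1=[] Q2=[]
t=2-4: P2@Q0 runs 2, rem=10, quantum used, demote→Q1. Q0=[P3,P4,P5,P1] Q1=[P2] Q2=[]
t=4-6: P3@Q0 runs 2, rem=4, quantum used, demote→Q1. Q0=[P4,P5,P1] Q1=[P2,P3] Q2=[]
t=6-7: P4@Q0 runs 1, rem=13, I/O yield, promote→Q0. Q0=[P5,P1,P4] Q1=[P2,P3] Q2=[]
t=7-9: P5@Q0 runs 2, rem=5, quantum used, demote→Q1. Q0=[P1,P4] Q1=[P2,P3,P5] Q2=[]
t=9-11: P1@Q0 runs 2, rem=8, I/O yield, promote→Q0. Q0=[P4,P1] Q1=[P2,P3,P5] Q2=[]
t=11-12: P4@Q0 runs 1, rem=12, I/O yield, promote→Q0. Q0=[P1,P4] Q1=[P2,P3,P5] Q2=[]
t=12-14: P1@Q0 runs 2, rem=6, I/O yield, promote→Q0. Q0=[P4,P1] Q1=[P2,P3,P5] Q2=[]
t=14-15: P4@Q0 runs 1, rem=11, I/O yield, promote→Q0. Q0=[P1,P4] Q1=[P2,P3,P5] Q2=[]
t=15-17: P1@Q0 runs 2, rem=4, I/O yield, promote→Q0. Q0=[P4,P1] Q1=[P2,P3,P5] Q2=[]
t=17-18: P4@Q0 runs 1, rem=10, I/O yield, promote→Q0. Q0=[P1,P4] Q1=[P2,P3,P5] Q2=[]
t=18-20: P1@Q0 runs 2, rem=2, I/O yield, promote→Q0. Q0=[P4,P1] Q1=[P2,P3,P5] Q2=[]
t=20-21: P4@Q0 runs 1, rem=9, I/O yield, promote→Q0. Q0=[P1,P4] Q1=[P2,P3,P5] Q2=[]
t=21-23: P1@Q0 runs 2, rem=0, completes. Q0=[P4] Q1=[P2,P3,P5] Q2=[]
t=23-24: P4@Q0 runs 1, rem=8, I/O yield, promote→Q0. Q0=[P4] Q1=[P2,P3,P5] Q2=[]
t=24-25: P4@Q0 runs 1, rem=7, I/O yield, promote→Q0. Q0=[P4] Q1=[P2,P3,P5] Q2=[]
t=25-26: P4@Q0 runs 1, rem=6, I/O yield, promote→Q0. Q0=[P4] Q1=[P2,P3,P5] Q2=[]
t=26-27: P4@Q0 runs 1, rem=5, I/O yield, promote→Q0. Q0=[P4] Q1=[P2,P3,P5] Q2=[]
t=27-28: P4@Q0 runs 1, rem=4, I/O yield, promote→Q0. Q0=[P4] Q1=[P2,P3,P5] Q2=[]
t=28-29: P4@Q0 runs 1, rem=3, I/O yield, promote→Q0. Q0=[P4] Q1=[P2,P3,P5] Q2=[]
t=29-30: P4@Q0 runs 1, rem=2, I/O yield, promote→Q0. Q0=[P4] Q1=[P2,P3,P5] Q2=[]
t=30-31: P4@Q0 runs 1, rem=1, I/O yield, promote→Q0. Q0=[P4] Q1=[P2,P3,P5] Q2=[]
t=31-32: P4@Q0 runs 1, rem=0, completes. Q0=[] Q1=[P2,P3,P5] Q2=[]
t=32-35: P2@Q1 runs 3, rem=7, I/O yield, promote→Q0. Q0=[P2] Q1=[P3,P5] Q2=[]
t=35-37: P2@Q0 runs 2, rem=5, quantum used, demote→Q1. Q0=[] Q1=[P3,P5,P2] Q2=[]
t=37-41: P3@Q1 runs 4, rem=0, completes. Q0=[] Q1=[P5,P2] Q2=[]
t=41-46: P5@Q1 runs 5, rem=0, completes. Q0=[] Q1=[P2] Q2=[]
t=46-49: P2@Q1 runs 3, rem=2, I/O yield, promote→Q0. Q0=[P2] Q1=[] Q2=[]
t=49-51: P2@Q0 runs 2, rem=0, completes. Q0=[] Q1=[] Q2=[]

Answer: P1,P4,P3,P5,P2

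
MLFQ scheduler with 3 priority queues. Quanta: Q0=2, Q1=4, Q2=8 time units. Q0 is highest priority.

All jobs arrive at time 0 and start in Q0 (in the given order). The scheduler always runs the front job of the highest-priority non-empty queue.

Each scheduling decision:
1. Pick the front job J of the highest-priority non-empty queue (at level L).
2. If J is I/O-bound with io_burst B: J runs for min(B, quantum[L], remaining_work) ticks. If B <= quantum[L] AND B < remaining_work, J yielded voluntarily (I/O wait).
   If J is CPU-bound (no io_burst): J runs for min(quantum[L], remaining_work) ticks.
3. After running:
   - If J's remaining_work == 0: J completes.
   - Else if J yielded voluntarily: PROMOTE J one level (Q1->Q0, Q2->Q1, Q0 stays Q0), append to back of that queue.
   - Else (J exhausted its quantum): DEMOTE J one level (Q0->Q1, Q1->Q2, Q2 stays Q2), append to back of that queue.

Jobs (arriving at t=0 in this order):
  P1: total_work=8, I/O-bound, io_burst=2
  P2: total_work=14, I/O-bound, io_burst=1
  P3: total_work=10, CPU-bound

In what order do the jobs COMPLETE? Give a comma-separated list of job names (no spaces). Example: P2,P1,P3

t=0-2: P1@Q0 runs 2, rem=6, I/O yield, promote→Q0. Q0=[P2,P3,P1] Q1=[] Q2=[]
t=2-3: P2@Q0 runs 1, rem=13, I/O yield, promote→Q0. Q0=[P3,P1,P2] Q1=[] Q2=[]
t=3-5: P3@Q0 runs 2, rem=8, quantum used, demote→Q1. Q0=[P1,P2] Q1=[P3] Q2=[]
t=5-7: P1@Q0 runs 2, rem=4, I/O yield, promote→Q0. Q0=[P2,P1] Q1=[P3] Q2=[]
t=7-8: P2@Q0 runs 1, rem=12, I/O yield, promote→Q0. Q0=[P1,P2] Q1=[P3] Q2=[]
t=8-10: P1@Q0 runs 2, rem=2, I/O yield, promote→Q0. Q0=[P2,P1] Q1=[P3] Q2=[]
t=10-11: P2@Q0 runs 1, rem=11, I/O yield, promote→Q0. Q0=[P1,P2] Q1=[P3] Q2=[]
t=11-13: P1@Q0 runs 2, rem=0, completes. Q0=[P2] Q1=[P3] Q2=[]
t=13-14: P2@Q0 runs 1, rem=10, I/O yield, promote→Q0. Q0=[P2] Q1=[P3] Q2=[]
t=14-15: P2@Q0 runs 1, rem=9, I/O yield, promote→Q0. Q0=[P2] Q1=[P3] Q2=[]
t=15-16: P2@Q0 runs 1, rem=8, I/O yield, promote→Q0. Q0=[P2] Q1=[P3] Q2=[]
t=16-17: P2@Q0 runs 1, rem=7, I/O yield, promote→Q0. Q0=[P2] Q1=[P3] Q2=[]
t=17-18: P2@Q0 runs 1, rem=6, I/O yield, promote→Q0. Q0=[P2] Q1=[P3] Q2=[]
t=18-19: P2@Q0 runs 1, rem=5, I/O yield, promote→Q0. Q0=[P2] Q1=[P3] Q2=[]
t=19-20: P2@Q0 runs 1, rem=4, I/O yield, promote→Q0. Q0=[P2] Q1=[P3] Q2=[]
t=20-21: P2@Q0 runs 1, rem=3, I/O yield, promote→Q0. Q0=[P2] Q1=[P3] Q2=[]
t=21-22: P2@Q0 runs 1, rem=2, I/O yield, promote→Q0. Q0=[P2] Q1=[P3] Q2=[]
t=22-23: P2@Q0 runs 1, rem=1, I/O yield, promote→Q0. Q0=[P2] Q1=[P3] Q2=[]
t=23-24: P2@Q0 runs 1, rem=0, completes. Q0=[] Q1=[P3] Q2=[]
t=24-28: P3@Q1 runs 4, rem=4, quantum used, demote→Q2. Q0=[] Q1=[] Q2=[P3]
t=28-32: P3@Q2 runs 4, rem=0, completes. Q0=[] Q1=[] Q2=[]

Answer: P1,P2,P3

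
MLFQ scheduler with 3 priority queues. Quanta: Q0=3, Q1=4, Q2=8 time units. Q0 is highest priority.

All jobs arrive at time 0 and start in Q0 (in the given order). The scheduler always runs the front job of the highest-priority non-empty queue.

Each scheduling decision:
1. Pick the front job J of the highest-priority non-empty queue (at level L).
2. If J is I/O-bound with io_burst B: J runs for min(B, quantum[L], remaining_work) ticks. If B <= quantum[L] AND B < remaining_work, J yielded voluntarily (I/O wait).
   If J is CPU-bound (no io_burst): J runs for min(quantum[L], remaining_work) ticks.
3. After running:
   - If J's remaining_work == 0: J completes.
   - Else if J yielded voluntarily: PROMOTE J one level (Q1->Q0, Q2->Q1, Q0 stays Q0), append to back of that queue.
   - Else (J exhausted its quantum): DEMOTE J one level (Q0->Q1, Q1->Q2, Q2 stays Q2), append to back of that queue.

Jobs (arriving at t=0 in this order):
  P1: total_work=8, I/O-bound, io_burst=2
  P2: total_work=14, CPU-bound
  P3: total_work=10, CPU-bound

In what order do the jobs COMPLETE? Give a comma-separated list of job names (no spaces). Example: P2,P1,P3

Answer: P1,P2,P3

Derivation:
t=0-2: P1@Q0 runs 2, rem=6, I/O yield, promote→Q0. Q0=[P2,P3,P1] Q1=[] Q2=[]
t=2-5: P2@Q0 runs 3, rem=11, quantum used, demote→Q1. Q0=[P3,P1] Q1=[P2] Q2=[]
t=5-8: P3@Q0 runs 3, rem=7, quantum used, demote→Q1. Q0=[P1] Q1=[P2,P3] Q2=[]
t=8-10: P1@Q0 runs 2, rem=4, I/O yield, promote→Q0. Q0=[P1] Q1=[P2,P3] Q2=[]
t=10-12: P1@Q0 runs 2, rem=2, I/O yield, promote→Q0. Q0=[P1] Q1=[P2,P3] Q2=[]
t=12-14: P1@Q0 runs 2, rem=0, completes. Q0=[] Q1=[P2,P3] Q2=[]
t=14-18: P2@Q1 runs 4, rem=7, quantum used, demote→Q2. Q0=[] Q1=[P3] Q2=[P2]
t=18-22: P3@Q1 runs 4, rem=3, quantum used, demote→Q2. Q0=[] Q1=[] Q2=[P2,P3]
t=22-29: P2@Q2 runs 7, rem=0, completes. Q0=[] Q1=[] Q2=[P3]
t=29-32: P3@Q2 runs 3, rem=0, completes. Q0=[] Q1=[] Q2=[]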